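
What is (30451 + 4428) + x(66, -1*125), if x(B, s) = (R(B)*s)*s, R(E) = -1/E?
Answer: 2286389/66 ≈ 34642.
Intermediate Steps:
x(B, s) = -s**2/B (x(B, s) = ((-1/B)*s)*s = (-s/B)*s = -s**2/B)
(30451 + 4428) + x(66, -1*125) = (30451 + 4428) - 1*(-1*125)**2/66 = 34879 - 1*1/66*(-125)**2 = 34879 - 1*1/66*15625 = 34879 - 15625/66 = 2286389/66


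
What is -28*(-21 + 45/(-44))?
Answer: 6783/11 ≈ 616.64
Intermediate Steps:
-28*(-21 + 45/(-44)) = -28*(-21 + 45*(-1/44)) = -28*(-21 - 45/44) = -28*(-969/44) = 6783/11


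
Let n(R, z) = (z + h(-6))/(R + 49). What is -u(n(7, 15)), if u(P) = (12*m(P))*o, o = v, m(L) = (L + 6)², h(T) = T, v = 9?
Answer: -3213675/784 ≈ -4099.1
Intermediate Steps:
m(L) = (6 + L)²
o = 9
n(R, z) = (-6 + z)/(49 + R) (n(R, z) = (z - 6)/(R + 49) = (-6 + z)/(49 + R))
u(P) = 108*(6 + P)² (u(P) = (12*(6 + P)²)*9 = 108*(6 + P)²)
-u(n(7, 15)) = -108*(6 + (-6 + 15)/(49 + 7))² = -108*(6 + 9/56)² = -108*(345/56)² = -108*119025/3136 = -1*3213675/784 = -3213675/784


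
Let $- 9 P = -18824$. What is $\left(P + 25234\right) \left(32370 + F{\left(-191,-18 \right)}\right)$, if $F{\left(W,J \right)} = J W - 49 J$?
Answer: $\frac{3007723900}{3} \approx 1.0026 \cdot 10^{9}$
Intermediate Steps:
$P = \frac{18824}{9}$ ($P = \left(- \frac{1}{9}\right) \left(-18824\right) = \frac{18824}{9} \approx 2091.6$)
$F{\left(W,J \right)} = - 49 J + J W$
$\left(P + 25234\right) \left(32370 + F{\left(-191,-18 \right)}\right) = \left(\frac{18824}{9} + 25234\right) \left(32370 - 18 \left(-49 - 191\right)\right) = \frac{245930 \left(32370 - -4320\right)}{9} = \frac{245930 \left(32370 + 4320\right)}{9} = \frac{245930}{9} \cdot 36690 = \frac{3007723900}{3}$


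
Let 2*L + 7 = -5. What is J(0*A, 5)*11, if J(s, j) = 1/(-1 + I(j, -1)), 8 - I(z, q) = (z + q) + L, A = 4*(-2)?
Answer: 11/9 ≈ 1.2222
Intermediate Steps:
A = -8
L = -6 (L = -7/2 + (1/2)*(-5) = -7/2 - 5/2 = -6)
I(z, q) = 14 - q - z (I(z, q) = 8 - ((z + q) - 6) = 8 - ((q + z) - 6) = 8 - (-6 + q + z) = 8 + (6 - q - z) = 14 - q - z)
J(s, j) = 1/(14 - j) (J(s, j) = 1/(-1 + (14 - 1*(-1) - j)) = 1/(-1 + (14 + 1 - j)) = 1/(-1 + (15 - j)) = 1/(14 - j))
J(0*A, 5)*11 = -1/(-14 + 5)*11 = -1/(-9)*11 = -1*(-1/9)*11 = (1/9)*11 = 11/9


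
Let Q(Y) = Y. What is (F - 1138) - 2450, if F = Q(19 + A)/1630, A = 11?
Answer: -584841/163 ≈ -3588.0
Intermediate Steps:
F = 3/163 (F = (19 + 11)/1630 = 30*(1/1630) = 3/163 ≈ 0.018405)
(F - 1138) - 2450 = (3/163 - 1138) - 2450 = -185491/163 - 2450 = -584841/163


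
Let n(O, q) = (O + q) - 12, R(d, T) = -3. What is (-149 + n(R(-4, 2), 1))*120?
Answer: -19560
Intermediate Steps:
n(O, q) = -12 + O + q
(-149 + n(R(-4, 2), 1))*120 = (-149 + (-12 - 3 + 1))*120 = (-149 - 14)*120 = -163*120 = -19560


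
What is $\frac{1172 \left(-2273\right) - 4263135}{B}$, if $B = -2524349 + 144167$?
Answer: $\frac{6927091}{2380182} \approx 2.9103$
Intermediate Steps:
$B = -2380182$
$\frac{1172 \left(-2273\right) - 4263135}{B} = \frac{1172 \left(-2273\right) - 4263135}{-2380182} = \left(-2663956 - 4263135\right) \left(- \frac{1}{2380182}\right) = \left(-6927091\right) \left(- \frac{1}{2380182}\right) = \frac{6927091}{2380182}$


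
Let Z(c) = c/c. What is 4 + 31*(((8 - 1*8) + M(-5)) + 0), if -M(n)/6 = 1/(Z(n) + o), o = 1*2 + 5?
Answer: -77/4 ≈ -19.250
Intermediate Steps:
Z(c) = 1
o = 7 (o = 2 + 5 = 7)
M(n) = -¾ (M(n) = -6/(1 + 7) = -6/8 = -6*⅛ = -¾)
4 + 31*(((8 - 1*8) + M(-5)) + 0) = 4 + 31*(((8 - 1*8) - ¾) + 0) = 4 + 31*(((8 - 8) - ¾) + 0) = 4 + 31*((0 - ¾) + 0) = 4 + 31*(-¾ + 0) = 4 + 31*(-¾) = 4 - 93/4 = -77/4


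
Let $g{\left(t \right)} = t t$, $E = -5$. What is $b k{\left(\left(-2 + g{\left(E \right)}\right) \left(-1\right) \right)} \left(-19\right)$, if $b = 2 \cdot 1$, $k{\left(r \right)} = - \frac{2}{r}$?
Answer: $- \frac{76}{23} \approx -3.3043$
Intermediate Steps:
$g{\left(t \right)} = t^{2}$
$b = 2$
$b k{\left(\left(-2 + g{\left(E \right)}\right) \left(-1\right) \right)} \left(-19\right) = 2 \left(- \frac{2}{\left(-2 + \left(-5\right)^{2}\right) \left(-1\right)}\right) \left(-19\right) = 2 \left(- \frac{2}{\left(-2 + 25\right) \left(-1\right)}\right) \left(-19\right) = 2 \left(- \frac{2}{23 \left(-1\right)}\right) \left(-19\right) = 2 \left(- \frac{2}{-23}\right) \left(-19\right) = 2 \left(\left(-2\right) \left(- \frac{1}{23}\right)\right) \left(-19\right) = 2 \cdot \frac{2}{23} \left(-19\right) = \frac{4}{23} \left(-19\right) = - \frac{76}{23}$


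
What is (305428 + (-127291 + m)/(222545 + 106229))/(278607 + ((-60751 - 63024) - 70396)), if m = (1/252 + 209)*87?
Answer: 8435000797805/2331870362976 ≈ 3.6173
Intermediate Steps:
m = 1527401/84 (m = (1/252 + 209)*87 = (52669/252)*87 = 1527401/84 ≈ 18183.)
(305428 + (-127291 + m)/(222545 + 106229))/(278607 + ((-60751 - 63024) - 70396)) = (305428 + (-127291 + 1527401/84)/(222545 + 106229))/(278607 + ((-60751 - 63024) - 70396)) = (305428 - 9165043/84/328774)/(278607 + (-123775 - 70396)) = (305428 - 9165043/84*1/328774)/(278607 - 194171) = (305428 - 9165043/27617016)/84436 = (8435000797805/27617016)*(1/84436) = 8435000797805/2331870362976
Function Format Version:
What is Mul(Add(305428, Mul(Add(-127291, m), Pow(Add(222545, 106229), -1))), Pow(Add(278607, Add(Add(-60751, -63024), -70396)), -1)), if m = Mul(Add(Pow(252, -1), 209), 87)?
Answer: Rational(8435000797805, 2331870362976) ≈ 3.6173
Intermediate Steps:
m = Rational(1527401, 84) (m = Mul(Add(Rational(1, 252), 209), 87) = Mul(Rational(52669, 252), 87) = Rational(1527401, 84) ≈ 18183.)
Mul(Add(305428, Mul(Add(-127291, m), Pow(Add(222545, 106229), -1))), Pow(Add(278607, Add(Add(-60751, -63024), -70396)), -1)) = Mul(Add(305428, Mul(Add(-127291, Rational(1527401, 84)), Pow(Add(222545, 106229), -1))), Pow(Add(278607, Add(Add(-60751, -63024), -70396)), -1)) = Mul(Add(305428, Mul(Rational(-9165043, 84), Pow(328774, -1))), Pow(Add(278607, Add(-123775, -70396)), -1)) = Mul(Add(305428, Mul(Rational(-9165043, 84), Rational(1, 328774))), Pow(Add(278607, -194171), -1)) = Mul(Add(305428, Rational(-9165043, 27617016)), Pow(84436, -1)) = Mul(Rational(8435000797805, 27617016), Rational(1, 84436)) = Rational(8435000797805, 2331870362976)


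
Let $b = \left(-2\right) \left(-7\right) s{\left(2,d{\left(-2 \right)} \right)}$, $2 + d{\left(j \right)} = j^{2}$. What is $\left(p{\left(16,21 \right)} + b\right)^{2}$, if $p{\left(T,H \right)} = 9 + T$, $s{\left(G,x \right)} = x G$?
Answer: $6561$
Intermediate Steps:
$d{\left(j \right)} = -2 + j^{2}$
$s{\left(G,x \right)} = G x$
$b = 56$ ($b = \left(-2\right) \left(-7\right) 2 \left(-2 + \left(-2\right)^{2}\right) = 14 \cdot 2 \left(-2 + 4\right) = 14 \cdot 2 \cdot 2 = 14 \cdot 4 = 56$)
$\left(p{\left(16,21 \right)} + b\right)^{2} = \left(\left(9 + 16\right) + 56\right)^{2} = \left(25 + 56\right)^{2} = 81^{2} = 6561$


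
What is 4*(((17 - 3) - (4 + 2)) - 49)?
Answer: -164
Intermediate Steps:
4*(((17 - 3) - (4 + 2)) - 49) = 4*((14 - 1*6) - 49) = 4*((14 - 6) - 49) = 4*(8 - 49) = 4*(-41) = -164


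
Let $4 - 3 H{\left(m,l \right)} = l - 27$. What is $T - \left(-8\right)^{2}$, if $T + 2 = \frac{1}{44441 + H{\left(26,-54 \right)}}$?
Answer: $- \frac{8804925}{133408} \approx -66.0$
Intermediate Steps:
$H{\left(m,l \right)} = \frac{31}{3} - \frac{l}{3}$ ($H{\left(m,l \right)} = \frac{4}{3} - \frac{l - 27}{3} = \frac{4}{3} - \frac{-27 + l}{3} = \frac{4}{3} - \left(-9 + \frac{l}{3}\right) = \frac{31}{3} - \frac{l}{3}$)
$T = - \frac{266813}{133408}$ ($T = -2 + \frac{1}{44441 + \left(\frac{31}{3} - -18\right)} = -2 + \frac{1}{44441 + \left(\frac{31}{3} + 18\right)} = -2 + \frac{1}{44441 + \frac{85}{3}} = -2 + \frac{1}{\frac{133408}{3}} = -2 + \frac{3}{133408} = - \frac{266813}{133408} \approx -2.0$)
$T - \left(-8\right)^{2} = - \frac{266813}{133408} - \left(-8\right)^{2} = - \frac{266813}{133408} - 64 = - \frac{8804925}{133408}$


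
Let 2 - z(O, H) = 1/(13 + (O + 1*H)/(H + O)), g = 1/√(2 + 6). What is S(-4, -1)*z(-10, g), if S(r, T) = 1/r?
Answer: -27/56 ≈ -0.48214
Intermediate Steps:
g = √2/4 (g = 1/√8 = 1/(2*√2) = 1*(√2/4) = √2/4 ≈ 0.35355)
z(O, H) = 27/14 (z(O, H) = 2 - 1/(13 + (O + 1*H)/(H + O)) = 2 - 1/(13 + (O + H)/(H + O)) = 2 - 1/(13 + (H + O)/(H + O)) = 2 - 1/(13 + 1) = 2 - 1/14 = 27/14)
S(-4, -1)*z(-10, g) = (27/14)/(-4) = -¼*27/14 = -27/56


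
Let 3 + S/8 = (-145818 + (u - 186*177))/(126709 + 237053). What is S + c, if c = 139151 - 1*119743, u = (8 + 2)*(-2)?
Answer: 3524866264/181881 ≈ 19380.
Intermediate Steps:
u = -20 (u = 10*(-2) = -20)
S = -5080184/181881 (S = -24 + 8*((-145818 + (-20 - 186*177))/(126709 + 237053)) = -24 + 8*((-145818 + (-20 - 32922))/363762) = -24 + 8*((-145818 - 32942)*(1/363762)) = -24 + 8*(-178760*1/363762) = -24 + 8*(-89380/181881) = -24 - 715040/181881 = -5080184/181881 ≈ -27.931)
c = 19408 (c = 139151 - 119743 = 19408)
S + c = -5080184/181881 + 19408 = 3524866264/181881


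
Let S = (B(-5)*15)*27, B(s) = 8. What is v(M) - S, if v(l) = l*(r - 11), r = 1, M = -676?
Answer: 3520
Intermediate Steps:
v(l) = -10*l (v(l) = l*(1 - 11) = l*(-10) = -10*l)
S = 3240 (S = (8*15)*27 = 120*27 = 3240)
v(M) - S = -10*(-676) - 1*3240 = 6760 - 3240 = 3520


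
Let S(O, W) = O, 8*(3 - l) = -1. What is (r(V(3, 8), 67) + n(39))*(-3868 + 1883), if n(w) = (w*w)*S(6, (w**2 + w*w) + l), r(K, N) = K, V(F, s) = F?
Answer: -18121065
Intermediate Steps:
l = 25/8 (l = 3 - 1/8*(-1) = 3 + 1/8 = 25/8 ≈ 3.1250)
n(w) = 6*w**2 (n(w) = (w*w)*6 = w**2*6 = 6*w**2)
(r(V(3, 8), 67) + n(39))*(-3868 + 1883) = (3 + 6*39**2)*(-3868 + 1883) = (3 + 6*1521)*(-1985) = (3 + 9126)*(-1985) = 9129*(-1985) = -18121065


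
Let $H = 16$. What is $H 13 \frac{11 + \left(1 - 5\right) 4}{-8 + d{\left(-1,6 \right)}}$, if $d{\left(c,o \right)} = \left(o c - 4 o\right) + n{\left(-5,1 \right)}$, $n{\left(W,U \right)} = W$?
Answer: $\frac{1040}{43} \approx 24.186$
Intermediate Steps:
$d{\left(c,o \right)} = -5 - 4 o + c o$ ($d{\left(c,o \right)} = \left(o c - 4 o\right) - 5 = \left(c o - 4 o\right) - 5 = \left(- 4 o + c o\right) - 5 = -5 - 4 o + c o$)
$H 13 \frac{11 + \left(1 - 5\right) 4}{-8 + d{\left(-1,6 \right)}} = 16 \cdot 13 \frac{11 + \left(1 - 5\right) 4}{-8 - 35} = 208 \frac{11 - 16}{-8 - 35} = 208 \left(- \frac{5}{-43}\right) = 208 \left(\left(-5\right) \left(- \frac{1}{43}\right)\right) = 208 \cdot \frac{5}{43} = \frac{1040}{43}$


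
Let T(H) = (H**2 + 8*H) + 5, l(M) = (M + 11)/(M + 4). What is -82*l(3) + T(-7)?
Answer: -166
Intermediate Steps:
l(M) = (11 + M)/(4 + M)
T(H) = 5 + H**2 + 8*H
-82*l(3) + T(-7) = -82*(11 + 3)/(4 + 3) + (5 + (-7)**2 + 8*(-7)) = -82*14/7 + (5 + 49 - 56) = -82*14/7 - 2 = -82*2 - 2 = -164 - 2 = -166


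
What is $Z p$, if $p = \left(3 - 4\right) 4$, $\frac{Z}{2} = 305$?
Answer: $-2440$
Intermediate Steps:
$Z = 610$ ($Z = 2 \cdot 305 = 610$)
$p = -4$ ($p = \left(-1\right) 4 = -4$)
$Z p = 610 \left(-4\right) = -2440$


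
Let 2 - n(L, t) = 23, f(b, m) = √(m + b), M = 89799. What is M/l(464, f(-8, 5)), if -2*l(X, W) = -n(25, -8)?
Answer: -59866/7 ≈ -8552.3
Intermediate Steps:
f(b, m) = √(b + m)
n(L, t) = -21 (n(L, t) = 2 - 1*23 = 2 - 23 = -21)
l(X, W) = -21/2 (l(X, W) = -(-1)*(-21)/2 = -½*21 = -21/2)
M/l(464, f(-8, 5)) = 89799/(-21/2) = 89799*(-2/21) = -59866/7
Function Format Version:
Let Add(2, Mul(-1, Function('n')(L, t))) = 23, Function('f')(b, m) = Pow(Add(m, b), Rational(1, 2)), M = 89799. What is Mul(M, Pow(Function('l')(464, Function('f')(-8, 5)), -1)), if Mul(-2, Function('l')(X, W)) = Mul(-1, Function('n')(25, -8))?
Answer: Rational(-59866, 7) ≈ -8552.3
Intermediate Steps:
Function('f')(b, m) = Pow(Add(b, m), Rational(1, 2))
Function('n')(L, t) = -21 (Function('n')(L, t) = Add(2, Mul(-1, 23)) = Add(2, -23) = -21)
Function('l')(X, W) = Rational(-21, 2) (Function('l')(X, W) = Mul(Rational(-1, 2), Mul(-1, -21)) = Mul(Rational(-1, 2), 21) = Rational(-21, 2))
Mul(M, Pow(Function('l')(464, Function('f')(-8, 5)), -1)) = Mul(89799, Pow(Rational(-21, 2), -1)) = Mul(89799, Rational(-2, 21)) = Rational(-59866, 7)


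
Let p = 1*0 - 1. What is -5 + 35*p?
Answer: -40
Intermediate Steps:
p = -1 (p = 0 - 1 = -1)
-5 + 35*p = -5 + 35*(-1) = -5 - 35 = -40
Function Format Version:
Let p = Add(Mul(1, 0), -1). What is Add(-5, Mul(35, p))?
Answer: -40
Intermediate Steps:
p = -1 (p = Add(0, -1) = -1)
Add(-5, Mul(35, p)) = Add(-5, Mul(35, -1)) = Add(-5, -35) = -40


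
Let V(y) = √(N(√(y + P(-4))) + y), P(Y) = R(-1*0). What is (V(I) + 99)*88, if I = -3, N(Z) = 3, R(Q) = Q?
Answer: 8712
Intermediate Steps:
P(Y) = 0 (P(Y) = -1*0 = 0)
V(y) = √(3 + y)
(V(I) + 99)*88 = (√(3 - 3) + 99)*88 = (√0 + 99)*88 = (0 + 99)*88 = 99*88 = 8712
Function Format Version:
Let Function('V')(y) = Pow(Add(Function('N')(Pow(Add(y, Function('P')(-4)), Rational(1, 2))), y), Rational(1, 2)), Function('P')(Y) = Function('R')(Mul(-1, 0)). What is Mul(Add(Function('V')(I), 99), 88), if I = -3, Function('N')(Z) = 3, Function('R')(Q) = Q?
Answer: 8712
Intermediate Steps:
Function('P')(Y) = 0 (Function('P')(Y) = Mul(-1, 0) = 0)
Function('V')(y) = Pow(Add(3, y), Rational(1, 2))
Mul(Add(Function('V')(I), 99), 88) = Mul(Add(Pow(Add(3, -3), Rational(1, 2)), 99), 88) = Mul(Add(Pow(0, Rational(1, 2)), 99), 88) = Mul(Add(0, 99), 88) = Mul(99, 88) = 8712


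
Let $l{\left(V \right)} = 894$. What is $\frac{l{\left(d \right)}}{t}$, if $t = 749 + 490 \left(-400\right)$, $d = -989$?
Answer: $- \frac{894}{195251} \approx -0.0045787$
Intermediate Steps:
$t = -195251$ ($t = 749 - 196000 = -195251$)
$\frac{l{\left(d \right)}}{t} = \frac{894}{-195251} = 894 \left(- \frac{1}{195251}\right) = - \frac{894}{195251}$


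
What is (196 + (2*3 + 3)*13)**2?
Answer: 97969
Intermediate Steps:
(196 + (2*3 + 3)*13)**2 = (196 + (6 + 3)*13)**2 = (196 + 9*13)**2 = (196 + 117)**2 = 313**2 = 97969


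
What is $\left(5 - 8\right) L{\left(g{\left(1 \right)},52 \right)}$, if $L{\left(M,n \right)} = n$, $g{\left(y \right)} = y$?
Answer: $-156$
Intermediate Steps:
$\left(5 - 8\right) L{\left(g{\left(1 \right)},52 \right)} = \left(5 - 8\right) 52 = \left(-3\right) 52 = -156$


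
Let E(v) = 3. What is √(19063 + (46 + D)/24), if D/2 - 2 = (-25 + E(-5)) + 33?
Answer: √19066 ≈ 138.08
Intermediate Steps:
D = 26 (D = 4 + 2*((-25 + 3) + 33) = 4 + 2*(-22 + 33) = 4 + 2*11 = 4 + 22 = 26)
√(19063 + (46 + D)/24) = √(19063 + (46 + 26)/24) = √(19063 + (1/24)*72) = √(19063 + 3) = √19066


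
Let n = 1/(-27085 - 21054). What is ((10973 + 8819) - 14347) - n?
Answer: 262116856/48139 ≈ 5445.0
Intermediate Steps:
n = -1/48139 (n = 1/(-48139) = -1/48139 ≈ -2.0773e-5)
((10973 + 8819) - 14347) - n = ((10973 + 8819) - 14347) - 1*(-1/48139) = (19792 - 14347) + 1/48139 = 5445 + 1/48139 = 262116856/48139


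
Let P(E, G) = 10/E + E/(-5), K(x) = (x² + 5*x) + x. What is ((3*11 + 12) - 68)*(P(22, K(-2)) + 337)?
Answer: -421314/55 ≈ -7660.3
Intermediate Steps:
K(x) = x² + 6*x
P(E, G) = 10/E - E/5 (P(E, G) = 10/E + E*(-⅕) = 10/E - E/5)
((3*11 + 12) - 68)*(P(22, K(-2)) + 337) = ((3*11 + 12) - 68)*((10/22 - ⅕*22) + 337) = ((33 + 12) - 68)*((10*(1/22) - 22/5) + 337) = (45 - 68)*((5/11 - 22/5) + 337) = -23*(-217/55 + 337) = -23*18318/55 = -421314/55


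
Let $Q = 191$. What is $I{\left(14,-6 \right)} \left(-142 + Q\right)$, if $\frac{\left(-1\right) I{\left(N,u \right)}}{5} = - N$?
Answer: $3430$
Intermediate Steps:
$I{\left(N,u \right)} = 5 N$ ($I{\left(N,u \right)} = - 5 \left(- N\right) = 5 N$)
$I{\left(14,-6 \right)} \left(-142 + Q\right) = 5 \cdot 14 \left(-142 + 191\right) = 70 \cdot 49 = 3430$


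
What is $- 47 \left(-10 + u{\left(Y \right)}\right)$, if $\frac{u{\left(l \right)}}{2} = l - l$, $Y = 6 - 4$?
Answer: $470$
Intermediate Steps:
$Y = 2$ ($Y = 6 - 4 = 2$)
$u{\left(l \right)} = 0$ ($u{\left(l \right)} = 2 \left(l - l\right) = 2 \cdot 0 = 0$)
$- 47 \left(-10 + u{\left(Y \right)}\right) = - 47 \left(-10 + 0\right) = \left(-47\right) \left(-10\right) = 470$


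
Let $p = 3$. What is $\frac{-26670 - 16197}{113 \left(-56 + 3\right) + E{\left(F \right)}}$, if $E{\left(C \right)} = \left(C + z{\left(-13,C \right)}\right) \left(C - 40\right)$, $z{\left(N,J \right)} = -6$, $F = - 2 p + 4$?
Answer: $\frac{42867}{5653} \approx 7.5831$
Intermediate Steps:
$F = -2$ ($F = \left(-2\right) 3 + 4 = -6 + 4 = -2$)
$E{\left(C \right)} = \left(-40 + C\right) \left(-6 + C\right)$ ($E{\left(C \right)} = \left(C - 6\right) \left(C - 40\right) = \left(-6 + C\right) \left(-40 + C\right) = \left(-40 + C\right) \left(-6 + C\right)$)
$\frac{-26670 - 16197}{113 \left(-56 + 3\right) + E{\left(F \right)}} = \frac{-26670 - 16197}{113 \left(-56 + 3\right) + \left(240 + \left(-2\right)^{2} - -92\right)} = - \frac{42867}{113 \left(-53\right) + \left(240 + 4 + 92\right)} = - \frac{42867}{-5989 + 336} = - \frac{42867}{-5653} = \left(-42867\right) \left(- \frac{1}{5653}\right) = \frac{42867}{5653}$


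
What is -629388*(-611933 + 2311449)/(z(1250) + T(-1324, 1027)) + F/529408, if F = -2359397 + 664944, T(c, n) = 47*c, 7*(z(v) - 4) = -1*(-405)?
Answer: 3963986574147023209/230378773504 ≈ 1.7206e+7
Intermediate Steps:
z(v) = 433/7 (z(v) = 4 + (-1*(-405))/7 = 4 + (⅐)*405 = 4 + 405/7 = 433/7)
F = -1694453
-629388*(-611933 + 2311449)/(z(1250) + T(-1324, 1027)) + F/529408 = -629388*(-611933 + 2311449)/(433/7 + 47*(-1324)) - 1694453/529408 = -629388*1699516/(433/7 - 62228) - 1694453*1/529408 = -629388/((-435163/7*1/1699516)) - 1694453/529408 = -629388/(-435163/11896612) - 1694453/529408 = -629388*(-11896612/435163) - 1694453/529408 = 7487584833456/435163 - 1694453/529408 = 3963986574147023209/230378773504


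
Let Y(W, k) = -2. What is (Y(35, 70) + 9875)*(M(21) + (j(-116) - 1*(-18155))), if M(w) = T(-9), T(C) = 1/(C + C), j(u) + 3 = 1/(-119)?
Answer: 42652947359/238 ≈ 1.7921e+8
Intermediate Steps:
j(u) = -358/119 (j(u) = -3 + 1/(-119) = -3 - 1/119 = -358/119)
T(C) = 1/(2*C)
M(w) = -1/18 (M(w) = (1/2)/(-9) = (1/2)*(-1/9) = -1/18)
(Y(35, 70) + 9875)*(M(21) + (j(-116) - 1*(-18155))) = (-2 + 9875)*(-1/18 + (-358/119 - 1*(-18155))) = 9873*(-1/18 + (-358/119 + 18155)) = 9873*(-1/18 + 2160087/119) = 9873*(38881447/2142) = 42652947359/238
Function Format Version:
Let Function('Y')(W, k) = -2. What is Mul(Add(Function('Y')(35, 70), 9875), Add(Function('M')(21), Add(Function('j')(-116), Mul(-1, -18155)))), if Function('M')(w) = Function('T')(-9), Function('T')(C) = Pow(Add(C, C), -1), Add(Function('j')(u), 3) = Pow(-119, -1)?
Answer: Rational(42652947359, 238) ≈ 1.7921e+8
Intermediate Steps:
Function('j')(u) = Rational(-358, 119) (Function('j')(u) = Add(-3, Pow(-119, -1)) = Add(-3, Rational(-1, 119)) = Rational(-358, 119))
Function('T')(C) = Mul(Rational(1, 2), Pow(C, -1)) (Function('T')(C) = Pow(Mul(2, C), -1) = Mul(Rational(1, 2), Pow(C, -1)))
Function('M')(w) = Rational(-1, 18) (Function('M')(w) = Mul(Rational(1, 2), Pow(-9, -1)) = Mul(Rational(1, 2), Rational(-1, 9)) = Rational(-1, 18))
Mul(Add(Function('Y')(35, 70), 9875), Add(Function('M')(21), Add(Function('j')(-116), Mul(-1, -18155)))) = Mul(Add(-2, 9875), Add(Rational(-1, 18), Add(Rational(-358, 119), Mul(-1, -18155)))) = Mul(9873, Add(Rational(-1, 18), Add(Rational(-358, 119), 18155))) = Mul(9873, Add(Rational(-1, 18), Rational(2160087, 119))) = Mul(9873, Rational(38881447, 2142)) = Rational(42652947359, 238)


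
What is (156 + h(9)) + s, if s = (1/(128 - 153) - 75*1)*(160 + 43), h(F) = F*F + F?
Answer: -374678/25 ≈ -14987.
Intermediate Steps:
h(F) = F + F² (h(F) = F² + F = F + F²)
s = -380828/25 (s = (1/(-25) - 75)*203 = (-1/25 - 75)*203 = -1876/25*203 = -380828/25 ≈ -15233.)
(156 + h(9)) + s = (156 + 9*(1 + 9)) - 380828/25 = (156 + 9*10) - 380828/25 = (156 + 90) - 380828/25 = 246 - 380828/25 = -374678/25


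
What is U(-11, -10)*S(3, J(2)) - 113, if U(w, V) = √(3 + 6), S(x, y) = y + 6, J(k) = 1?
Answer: -92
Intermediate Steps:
S(x, y) = 6 + y
U(w, V) = 3 (U(w, V) = √9 = 3)
U(-11, -10)*S(3, J(2)) - 113 = 3*(6 + 1) - 113 = 3*7 - 113 = 21 - 113 = -92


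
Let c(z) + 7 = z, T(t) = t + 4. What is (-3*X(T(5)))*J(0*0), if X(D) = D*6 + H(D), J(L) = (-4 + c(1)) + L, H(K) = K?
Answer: 1890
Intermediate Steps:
T(t) = 4 + t
c(z) = -7 + z
J(L) = -10 + L (J(L) = (-4 + (-7 + 1)) + L = (-4 - 6) + L = -10 + L)
X(D) = 7*D (X(D) = D*6 + D = 6*D + D = 7*D)
(-3*X(T(5)))*J(0*0) = (-21*(4 + 5))*(-10 + 0*0) = (-21*9)*(-10 + 0) = -3*63*(-10) = -189*(-10) = 1890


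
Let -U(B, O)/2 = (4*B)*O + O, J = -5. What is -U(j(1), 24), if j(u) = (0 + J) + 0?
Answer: -912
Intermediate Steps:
j(u) = -5 (j(u) = (0 - 5) + 0 = -5 + 0 = -5)
U(B, O) = -2*O - 8*B*O (U(B, O) = -2*((4*B)*O + O) = -2*(4*B*O + O) = -2*(O + 4*B*O) = -2*O - 8*B*O)
-U(j(1), 24) = -(-2)*24*(1 + 4*(-5)) = -(-2)*24*(1 - 20) = -(-2)*24*(-19) = -1*912 = -912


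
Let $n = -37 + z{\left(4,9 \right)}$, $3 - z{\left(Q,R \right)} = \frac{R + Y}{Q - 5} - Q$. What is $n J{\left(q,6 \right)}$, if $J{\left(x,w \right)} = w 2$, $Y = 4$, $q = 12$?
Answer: $-204$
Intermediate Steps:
$z{\left(Q,R \right)} = 3 + Q - \frac{4 + R}{-5 + Q}$ ($z{\left(Q,R \right)} = 3 - \left(\frac{R + 4}{Q - 5} - Q\right) = 3 - \left(\frac{4 + R}{-5 + Q} - Q\right) = 3 - \left(- Q + \frac{4 + R}{-5 + Q}\right) = 3 + \left(Q - \frac{4 + R}{-5 + Q}\right) = 3 + Q - \frac{4 + R}{-5 + Q}$)
$n = -17$ ($n = -37 + \frac{-19 + 4^{2} - 9 - 8}{-5 + 4} = -37 + \frac{-19 + 16 - 9 - 8}{-1} = -37 - -20 = -37 + 20 = -17$)
$J{\left(x,w \right)} = 2 w$
$n J{\left(q,6 \right)} = - 17 \cdot 2 \cdot 6 = \left(-17\right) 12 = -204$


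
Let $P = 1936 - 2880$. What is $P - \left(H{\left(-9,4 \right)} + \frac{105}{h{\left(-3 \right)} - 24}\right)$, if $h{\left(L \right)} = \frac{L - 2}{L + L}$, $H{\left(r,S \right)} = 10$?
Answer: $- \frac{131976}{139} \approx -949.47$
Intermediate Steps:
$P = -944$
$h{\left(L \right)} = \frac{-2 + L}{2 L}$
$P - \left(H{\left(-9,4 \right)} + \frac{105}{h{\left(-3 \right)} - 24}\right) = -944 - \left(10 + \frac{105}{\frac{-2 - 3}{2 \left(-3\right)} - 24}\right) = -944 - \left(10 + \frac{105}{\frac{1}{2} \left(- \frac{1}{3}\right) \left(-5\right) - 24}\right) = -944 - \left(10 + \frac{105}{\frac{5}{6} - 24}\right) = -944 - \left(10 + \frac{105}{- \frac{139}{6}}\right) = -944 - \left(10 + 105 \left(- \frac{6}{139}\right)\right) = -944 - \left(10 - \frac{630}{139}\right) = -944 - \frac{760}{139} = - \frac{131976}{139}$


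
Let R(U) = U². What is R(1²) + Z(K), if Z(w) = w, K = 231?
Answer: 232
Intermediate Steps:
R(1²) + Z(K) = (1²)² + 231 = 1² + 231 = 1 + 231 = 232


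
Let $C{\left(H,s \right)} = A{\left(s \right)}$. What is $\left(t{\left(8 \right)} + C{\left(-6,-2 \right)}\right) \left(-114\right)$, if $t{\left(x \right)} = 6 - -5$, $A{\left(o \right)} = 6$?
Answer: $-1938$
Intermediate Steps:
$t{\left(x \right)} = 11$ ($t{\left(x \right)} = 6 + 5 = 11$)
$C{\left(H,s \right)} = 6$
$\left(t{\left(8 \right)} + C{\left(-6,-2 \right)}\right) \left(-114\right) = \left(11 + 6\right) \left(-114\right) = 17 \left(-114\right) = -1938$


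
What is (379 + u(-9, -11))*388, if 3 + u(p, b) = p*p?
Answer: 177316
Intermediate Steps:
u(p, b) = -3 + p² (u(p, b) = -3 + p*p = -3 + p²)
(379 + u(-9, -11))*388 = (379 + (-3 + (-9)²))*388 = (379 + (-3 + 81))*388 = (379 + 78)*388 = 457*388 = 177316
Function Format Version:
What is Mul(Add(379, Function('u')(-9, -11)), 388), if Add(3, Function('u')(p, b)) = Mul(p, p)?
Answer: 177316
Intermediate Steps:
Function('u')(p, b) = Add(-3, Pow(p, 2)) (Function('u')(p, b) = Add(-3, Mul(p, p)) = Add(-3, Pow(p, 2)))
Mul(Add(379, Function('u')(-9, -11)), 388) = Mul(Add(379, Add(-3, Pow(-9, 2))), 388) = Mul(Add(379, Add(-3, 81)), 388) = Mul(Add(379, 78), 388) = Mul(457, 388) = 177316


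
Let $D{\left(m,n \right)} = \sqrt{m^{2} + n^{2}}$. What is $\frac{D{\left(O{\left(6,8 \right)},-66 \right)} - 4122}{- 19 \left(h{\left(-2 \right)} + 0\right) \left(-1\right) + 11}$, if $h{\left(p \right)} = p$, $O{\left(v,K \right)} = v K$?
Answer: $\frac{458}{3} - \frac{2 \sqrt{185}}{9} \approx 149.64$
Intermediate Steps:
$O{\left(v,K \right)} = K v$
$\frac{D{\left(O{\left(6,8 \right)},-66 \right)} - 4122}{- 19 \left(h{\left(-2 \right)} + 0\right) \left(-1\right) + 11} = \frac{\sqrt{\left(8 \cdot 6\right)^{2} + \left(-66\right)^{2}} - 4122}{- 19 \left(-2 + 0\right) \left(-1\right) + 11} = \frac{\sqrt{48^{2} + 4356} - 4122}{- 19 \left(\left(-2\right) \left(-1\right)\right) + 11} = \frac{\sqrt{2304 + 4356} - 4122}{\left(-19\right) 2 + 11} = \frac{\sqrt{6660} - 4122}{-38 + 11} = \frac{6 \sqrt{185} - 4122}{-27} = \left(-4122 + 6 \sqrt{185}\right) \left(- \frac{1}{27}\right) = \frac{458}{3} - \frac{2 \sqrt{185}}{9}$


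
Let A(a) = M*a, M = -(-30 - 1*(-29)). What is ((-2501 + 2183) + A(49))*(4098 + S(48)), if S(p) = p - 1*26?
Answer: -1108280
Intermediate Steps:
S(p) = -26 + p (S(p) = p - 26 = -26 + p)
M = 1 (M = -(-30 + 29) = -1*(-1) = 1)
A(a) = a (A(a) = 1*a = a)
((-2501 + 2183) + A(49))*(4098 + S(48)) = ((-2501 + 2183) + 49)*(4098 + (-26 + 48)) = (-318 + 49)*(4098 + 22) = -269*4120 = -1108280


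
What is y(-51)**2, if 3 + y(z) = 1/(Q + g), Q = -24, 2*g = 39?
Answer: 841/81 ≈ 10.383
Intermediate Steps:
g = 39/2 (g = (1/2)*39 = 39/2 ≈ 19.500)
y(z) = -29/9 (y(z) = -3 + 1/(-24 + 39/2) = -3 + 1/(-9/2) = -3 - 2/9 = -29/9)
y(-51)**2 = (-29/9)**2 = 841/81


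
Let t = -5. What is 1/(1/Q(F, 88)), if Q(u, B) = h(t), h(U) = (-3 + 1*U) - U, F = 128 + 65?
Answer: -3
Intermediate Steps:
F = 193
h(U) = -3 (h(U) = (-3 + U) - U = -3)
Q(u, B) = -3
1/(1/Q(F, 88)) = 1/(1/(-3)) = 1/(-⅓) = -3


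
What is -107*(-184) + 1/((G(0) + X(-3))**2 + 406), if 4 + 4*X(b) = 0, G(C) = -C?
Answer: 8013017/407 ≈ 19688.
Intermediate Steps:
X(b) = -1 (X(b) = -1 + (1/4)*0 = -1 + 0 = -1)
-107*(-184) + 1/((G(0) + X(-3))**2 + 406) = -107*(-184) + 1/((-1*0 - 1)**2 + 406) = 19688 + 1/((0 - 1)**2 + 406) = 19688 + 1/((-1)**2 + 406) = 19688 + 1/(1 + 406) = 19688 + 1/407 = 8013017/407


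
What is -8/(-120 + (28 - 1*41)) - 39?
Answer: -5179/133 ≈ -38.940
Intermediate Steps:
-8/(-120 + (28 - 1*41)) - 39 = -8/(-120 + (28 - 41)) - 39 = -8/(-120 - 13) - 39 = -8/(-133) - 39 = -1/133*(-8) - 39 = 8/133 - 39 = -5179/133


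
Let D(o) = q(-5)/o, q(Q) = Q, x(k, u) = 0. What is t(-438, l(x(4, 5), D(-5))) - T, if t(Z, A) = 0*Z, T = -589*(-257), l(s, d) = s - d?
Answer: -151373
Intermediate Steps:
D(o) = -5/o
T = 151373
t(Z, A) = 0
t(-438, l(x(4, 5), D(-5))) - T = 0 - 1*151373 = 0 - 151373 = -151373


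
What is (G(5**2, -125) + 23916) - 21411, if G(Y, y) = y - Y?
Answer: 2355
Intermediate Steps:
(G(5**2, -125) + 23916) - 21411 = ((-125 - 1*5**2) + 23916) - 21411 = ((-125 - 1*25) + 23916) - 21411 = ((-125 - 25) + 23916) - 21411 = (-150 + 23916) - 21411 = 23766 - 21411 = 2355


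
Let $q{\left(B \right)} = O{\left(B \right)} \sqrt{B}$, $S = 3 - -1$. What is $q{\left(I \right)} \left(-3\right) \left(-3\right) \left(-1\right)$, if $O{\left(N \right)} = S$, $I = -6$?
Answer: $- 36 i \sqrt{6} \approx - 88.182 i$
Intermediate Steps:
$S = 4$ ($S = 3 + 1 = 4$)
$O{\left(N \right)} = 4$
$q{\left(B \right)} = 4 \sqrt{B}$
$q{\left(I \right)} \left(-3\right) \left(-3\right) \left(-1\right) = 4 \sqrt{-6} \left(-3\right) \left(-3\right) \left(-1\right) = 4 i \sqrt{6} \cdot 9 \left(-1\right) = 4 i \sqrt{6} \left(-9\right) = - 36 i \sqrt{6}$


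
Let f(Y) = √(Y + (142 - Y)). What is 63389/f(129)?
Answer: 63389*√142/142 ≈ 5319.5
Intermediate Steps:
f(Y) = √142
63389/f(129) = 63389/(√142) = 63389*(√142/142) = 63389*√142/142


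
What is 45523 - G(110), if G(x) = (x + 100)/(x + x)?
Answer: 1001485/22 ≈ 45522.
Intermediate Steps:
G(x) = (100 + x)/(2*x) (G(x) = (100 + x)/((2*x)) = (100 + x)*(1/(2*x)) = (100 + x)/(2*x))
45523 - G(110) = 45523 - (100 + 110)/(2*110) = 45523 - 210/(2*110) = 45523 - 1*21/22 = 45523 - 21/22 = 1001485/22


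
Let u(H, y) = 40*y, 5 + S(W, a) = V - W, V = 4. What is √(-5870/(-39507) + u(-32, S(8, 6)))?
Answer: 5*I*√22466287662/39507 ≈ 18.97*I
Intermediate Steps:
S(W, a) = -1 - W (S(W, a) = -5 + (4 - W) = -1 - W)
√(-5870/(-39507) + u(-32, S(8, 6))) = √(-5870/(-39507) + 40*(-1 - 1*8)) = √(-5870*(-1/39507) + 40*(-1 - 8)) = √(5870/39507 + 40*(-9)) = √(5870/39507 - 360) = √(-14216650/39507) = 5*I*√22466287662/39507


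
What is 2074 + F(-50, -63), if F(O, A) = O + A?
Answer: 1961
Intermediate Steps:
F(O, A) = A + O
2074 + F(-50, -63) = 2074 + (-63 - 50) = 2074 - 113 = 1961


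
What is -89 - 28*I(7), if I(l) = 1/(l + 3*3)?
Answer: -363/4 ≈ -90.750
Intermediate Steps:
I(l) = 1/(9 + l) (I(l) = 1/(l + 9) = 1/(9 + l))
-89 - 28*I(7) = -89 - 28/(9 + 7) = -89 - 28/16 = -89 - 28*1/16 = -89 - 7/4 = -363/4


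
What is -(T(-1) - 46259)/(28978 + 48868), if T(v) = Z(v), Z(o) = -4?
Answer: 46263/77846 ≈ 0.59429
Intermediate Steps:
T(v) = -4
-(T(-1) - 46259)/(28978 + 48868) = -(-4 - 46259)/(28978 + 48868) = -(-46263)/77846 = -1*(-46263/77846) = 46263/77846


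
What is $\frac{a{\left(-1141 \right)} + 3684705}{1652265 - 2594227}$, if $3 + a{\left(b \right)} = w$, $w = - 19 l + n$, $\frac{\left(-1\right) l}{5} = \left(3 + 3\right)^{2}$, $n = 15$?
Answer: $- \frac{3688137}{941962} \approx -3.9154$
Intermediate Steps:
$l = -180$ ($l = - 5 \left(3 + 3\right)^{2} = - 5 \cdot 6^{2} = \left(-5\right) 36 = -180$)
$w = 3435$ ($w = \left(-19\right) \left(-180\right) + 15 = 3420 + 15 = 3435$)
$a{\left(b \right)} = 3432$ ($a{\left(b \right)} = -3 + 3435 = 3432$)
$\frac{a{\left(-1141 \right)} + 3684705}{1652265 - 2594227} = \frac{3432 + 3684705}{1652265 - 2594227} = \frac{3688137}{-941962} = 3688137 \left(- \frac{1}{941962}\right) = - \frac{3688137}{941962}$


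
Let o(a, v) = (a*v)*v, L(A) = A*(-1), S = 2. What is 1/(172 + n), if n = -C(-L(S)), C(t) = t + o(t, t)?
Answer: 1/162 ≈ 0.0061728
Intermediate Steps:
L(A) = -A
o(a, v) = a*v**2
C(t) = t + t**3 (C(t) = t + t*t**2 = t + t**3)
n = -10 (n = -(-(-1)*2 + (-(-1)*2)**3) = -(-1*(-2) + (-1*(-2))**3) = -(2 + 2**3) = -(2 + 8) = -1*10 = -10)
1/(172 + n) = 1/(172 - 10) = 1/162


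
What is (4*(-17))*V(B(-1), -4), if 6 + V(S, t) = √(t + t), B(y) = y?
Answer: 408 - 136*I*√2 ≈ 408.0 - 192.33*I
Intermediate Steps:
V(S, t) = -6 + √2*√t (V(S, t) = -6 + √(t + t) = -6 + √(2*t) = -6 + √2*√t)
(4*(-17))*V(B(-1), -4) = (4*(-17))*(-6 + √2*√(-4)) = -68*(-6 + √2*(2*I)) = -68*(-6 + 2*I*√2) = 408 - 136*I*√2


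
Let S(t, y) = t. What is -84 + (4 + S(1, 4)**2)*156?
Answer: 696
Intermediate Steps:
-84 + (4 + S(1, 4)**2)*156 = -84 + (4 + 1**2)*156 = -84 + (4 + 1)*156 = -84 + 5*156 = -84 + 780 = 696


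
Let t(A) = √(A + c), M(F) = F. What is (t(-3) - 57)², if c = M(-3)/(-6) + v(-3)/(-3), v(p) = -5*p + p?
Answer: (114 - I*√26)²/4 ≈ 3242.5 - 290.64*I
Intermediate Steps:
v(p) = -4*p
c = -7/2 (c = -3/(-6) - 4*(-3)/(-3) = -3*(-⅙) + 12*(-⅓) = ½ - 4 = -7/2 ≈ -3.5000)
t(A) = √(-7/2 + A) (t(A) = √(A - 7/2) = √(-7/2 + A))
(t(-3) - 57)² = (√(-14 + 4*(-3))/2 - 57)² = (√(-14 - 12)/2 - 57)² = (√(-26)/2 - 57)² = ((I*√26)/2 - 57)² = (I*√26/2 - 57)² = (-57 + I*√26/2)²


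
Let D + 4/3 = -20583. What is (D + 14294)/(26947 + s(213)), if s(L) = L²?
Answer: -18871/216948 ≈ -0.086984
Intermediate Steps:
D = -61753/3 (D = -4/3 - 20583 = -61753/3 ≈ -20584.)
(D + 14294)/(26947 + s(213)) = (-61753/3 + 14294)/(26947 + 213²) = -18871/(3*(26947 + 45369)) = -18871/3/72316 = -18871/3*1/72316 = -18871/216948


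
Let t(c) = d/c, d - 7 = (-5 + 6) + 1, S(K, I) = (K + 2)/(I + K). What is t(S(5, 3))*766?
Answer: 55152/7 ≈ 7878.9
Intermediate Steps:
S(K, I) = (2 + K)/(I + K)
d = 9 (d = 7 + ((-5 + 6) + 1) = 7 + (1 + 1) = 7 + 2 = 9)
t(c) = 9/c
t(S(5, 3))*766 = (9/(((2 + 5)/(3 + 5))))*766 = (9/((7/8)))*766 = (9/(((⅛)*7)))*766 = (9/(7/8))*766 = (9*(8/7))*766 = (72/7)*766 = 55152/7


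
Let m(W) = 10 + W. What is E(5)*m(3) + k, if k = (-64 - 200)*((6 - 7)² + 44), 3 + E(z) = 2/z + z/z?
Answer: -59504/5 ≈ -11901.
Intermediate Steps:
E(z) = -2 + 2/z (E(z) = -3 + (2/z + z/z) = -3 + (2/z + 1) = -3 + (1 + 2/z) = -2 + 2/z)
k = -11880 (k = -264*((-1)² + 44) = -264*(1 + 44) = -264*45 = -11880)
E(5)*m(3) + k = (-2 + 2/5)*(10 + 3) - 11880 = (-2 + 2*(⅕))*13 - 11880 = (-2 + ⅖)*13 - 11880 = -8/5*13 - 11880 = -104/5 - 11880 = -59504/5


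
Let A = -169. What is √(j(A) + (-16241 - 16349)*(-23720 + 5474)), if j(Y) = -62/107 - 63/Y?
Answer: √1150552103680481/1391 ≈ 24385.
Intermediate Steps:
j(Y) = -62/107 - 63/Y (j(Y) = -62*1/107 - 63/Y = -62/107 - 63/Y)
√(j(A) + (-16241 - 16349)*(-23720 + 5474)) = √((-62/107 - 63/(-169)) + (-16241 - 16349)*(-23720 + 5474)) = √((-62/107 - 63*(-1/169)) - 32590*(-18246)) = √((-62/107 + 63/169) + 594637140) = √(-3737/18083 + 594637140) = √(10752823398883/18083) = √1150552103680481/1391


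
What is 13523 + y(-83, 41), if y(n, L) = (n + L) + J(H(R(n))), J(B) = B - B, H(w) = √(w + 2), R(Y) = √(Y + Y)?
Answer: 13481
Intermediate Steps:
R(Y) = √2*√Y (R(Y) = √(2*Y) = √2*√Y)
H(w) = √(2 + w)
J(B) = 0
y(n, L) = L + n (y(n, L) = (n + L) + 0 = (L + n) + 0 = L + n)
13523 + y(-83, 41) = 13523 + (41 - 83) = 13523 - 42 = 13481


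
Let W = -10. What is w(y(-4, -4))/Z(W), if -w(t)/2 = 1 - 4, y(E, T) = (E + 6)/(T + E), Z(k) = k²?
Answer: 3/50 ≈ 0.060000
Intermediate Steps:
y(E, T) = (6 + E)/(E + T)
w(t) = 6 (w(t) = -2*(1 - 4) = -2*(-3) = 6)
w(y(-4, -4))/Z(W) = 6/((-10)²) = 6/100 = 6*(1/100) = 3/50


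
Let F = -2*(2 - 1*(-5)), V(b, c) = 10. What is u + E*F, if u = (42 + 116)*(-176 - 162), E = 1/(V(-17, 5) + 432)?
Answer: -11802291/221 ≈ -53404.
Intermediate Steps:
F = -14 (F = -2*(2 + 5) = -2*7 = -14)
E = 1/442 (E = 1/(10 + 432) = 1/442 ≈ 0.0022624)
u = -53404 (u = 158*(-338) = -53404)
u + E*F = -53404 + (1/442)*(-14) = -53404 - 7/221 = -11802291/221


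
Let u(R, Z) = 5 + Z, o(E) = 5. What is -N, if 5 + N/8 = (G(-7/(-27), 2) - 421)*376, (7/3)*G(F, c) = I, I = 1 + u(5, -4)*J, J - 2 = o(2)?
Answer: 8792664/7 ≈ 1.2561e+6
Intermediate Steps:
J = 7 (J = 2 + 5 = 7)
I = 8 (I = 1 + (5 - 4)*7 = 1 + 1*7 = 1 + 7 = 8)
G(F, c) = 24/7 (G(F, c) = (3/7)*8 = 24/7)
N = -8792664/7 (N = -40 + 8*((24/7 - 421)*376) = -40 + 8*(-2923/7*376) = -40 + 8*(-1099048/7) = -40 - 8792384/7 = -8792664/7 ≈ -1.2561e+6)
-N = -1*(-8792664/7) = 8792664/7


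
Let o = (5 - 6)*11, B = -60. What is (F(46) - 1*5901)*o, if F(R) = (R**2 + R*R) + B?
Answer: 19019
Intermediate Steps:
F(R) = -60 + 2*R**2 (F(R) = (R**2 + R*R) - 60 = (R**2 + R**2) - 60 = 2*R**2 - 60 = -60 + 2*R**2)
o = -11 (o = -1*11 = -11)
(F(46) - 1*5901)*o = ((-60 + 2*46**2) - 1*5901)*(-11) = ((-60 + 2*2116) - 5901)*(-11) = ((-60 + 4232) - 5901)*(-11) = (4172 - 5901)*(-11) = -1729*(-11) = 19019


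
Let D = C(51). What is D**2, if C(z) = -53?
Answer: 2809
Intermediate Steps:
D = -53
D**2 = (-53)**2 = 2809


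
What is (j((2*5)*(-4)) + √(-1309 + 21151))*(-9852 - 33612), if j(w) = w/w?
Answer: -43464 - 43464*√19842 ≈ -6.1659e+6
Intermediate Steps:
j(w) = 1
(j((2*5)*(-4)) + √(-1309 + 21151))*(-9852 - 33612) = (1 + √(-1309 + 21151))*(-9852 - 33612) = (1 + √19842)*(-43464) = -43464 - 43464*√19842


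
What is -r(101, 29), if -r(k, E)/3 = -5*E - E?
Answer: -522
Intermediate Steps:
r(k, E) = 18*E (r(k, E) = -3*(-5*E - E) = -(-18)*E = 18*E)
-r(101, 29) = -18*29 = -1*522 = -522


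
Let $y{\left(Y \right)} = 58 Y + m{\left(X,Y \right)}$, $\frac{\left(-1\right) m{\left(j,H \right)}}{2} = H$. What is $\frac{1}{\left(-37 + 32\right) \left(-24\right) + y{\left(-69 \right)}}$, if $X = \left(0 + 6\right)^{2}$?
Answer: $- \frac{1}{3744} \approx -0.00026709$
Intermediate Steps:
$X = 36$ ($X = 6^{2} = 36$)
$m{\left(j,H \right)} = - 2 H$
$y{\left(Y \right)} = 56 Y$ ($y{\left(Y \right)} = 58 Y - 2 Y = 56 Y$)
$\frac{1}{\left(-37 + 32\right) \left(-24\right) + y{\left(-69 \right)}} = \frac{1}{\left(-37 + 32\right) \left(-24\right) + 56 \left(-69\right)} = \frac{1}{\left(-5\right) \left(-24\right) - 3864} = \frac{1}{120 - 3864} = \frac{1}{-3744} = - \frac{1}{3744}$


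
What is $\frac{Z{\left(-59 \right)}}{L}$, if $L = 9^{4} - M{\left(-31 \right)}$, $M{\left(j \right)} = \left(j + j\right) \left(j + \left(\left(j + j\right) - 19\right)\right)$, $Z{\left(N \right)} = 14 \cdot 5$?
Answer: $- \frac{70}{383} \approx -0.18277$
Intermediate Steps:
$Z{\left(N \right)} = 70$
$M{\left(j \right)} = 2 j \left(-19 + 3 j\right)$ ($M{\left(j \right)} = 2 j \left(j + \left(2 j - 19\right)\right) = 2 j \left(j + \left(-19 + 2 j\right)\right) = 2 j \left(-19 + 3 j\right)$)
$L = -383$ ($L = 9^{4} - 2 \left(-31\right) \left(-19 + 3 \left(-31\right)\right) = 6561 - 2 \left(-31\right) \left(-19 - 93\right) = 6561 - 2 \left(-31\right) \left(-112\right) = 6561 - 6944 = -383$)
$\frac{Z{\left(-59 \right)}}{L} = \frac{70}{-383} = 70 \left(- \frac{1}{383}\right) = - \frac{70}{383}$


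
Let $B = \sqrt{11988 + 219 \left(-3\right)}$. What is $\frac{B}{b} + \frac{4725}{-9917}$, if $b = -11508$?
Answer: $- \frac{4725}{9917} - \frac{\sqrt{1259}}{3836} \approx -0.4857$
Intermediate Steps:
$B = 3 \sqrt{1259}$ ($B = \sqrt{11988 - 657} = \sqrt{11331} = 3 \sqrt{1259} \approx 106.45$)
$\frac{B}{b} + \frac{4725}{-9917} = \frac{3 \sqrt{1259}}{-11508} + \frac{4725}{-9917} = 3 \sqrt{1259} \left(- \frac{1}{11508}\right) + 4725 \left(- \frac{1}{9917}\right) = - \frac{\sqrt{1259}}{3836} - \frac{4725}{9917} = - \frac{4725}{9917} - \frac{\sqrt{1259}}{3836}$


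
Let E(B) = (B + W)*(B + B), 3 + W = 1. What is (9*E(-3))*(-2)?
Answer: -540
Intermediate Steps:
W = -2 (W = -3 + 1 = -2)
E(B) = 2*B*(-2 + B) (E(B) = (B - 2)*(B + B) = (-2 + B)*(2*B) = 2*B*(-2 + B))
(9*E(-3))*(-2) = (9*(2*(-3)*(-2 - 3)))*(-2) = (9*(2*(-3)*(-5)))*(-2) = (9*30)*(-2) = 270*(-2) = -540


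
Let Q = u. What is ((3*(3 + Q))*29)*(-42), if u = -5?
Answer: 7308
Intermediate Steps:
Q = -5
((3*(3 + Q))*29)*(-42) = ((3*(3 - 5))*29)*(-42) = ((3*(-2))*29)*(-42) = -6*29*(-42) = -174*(-42) = 7308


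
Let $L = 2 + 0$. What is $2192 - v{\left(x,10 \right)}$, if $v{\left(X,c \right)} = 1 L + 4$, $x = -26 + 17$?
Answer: $2186$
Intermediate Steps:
$L = 2$
$x = -9$
$v{\left(X,c \right)} = 6$ ($v{\left(X,c \right)} = 1 \cdot 2 + 4 = 2 + 4 = 6$)
$2192 - v{\left(x,10 \right)} = 2192 - 6 = 2186$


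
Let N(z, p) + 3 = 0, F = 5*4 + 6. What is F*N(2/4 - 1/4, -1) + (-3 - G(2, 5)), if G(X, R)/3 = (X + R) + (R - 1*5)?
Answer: -102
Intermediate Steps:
G(X, R) = -15 + 3*X + 6*R (G(X, R) = 3*((X + R) + (R - 1*5)) = 3*((R + X) + (R - 5)) = 3*((R + X) + (-5 + R)) = 3*(-5 + X + 2*R) = -15 + 3*X + 6*R)
F = 26 (F = 20 + 6 = 26)
N(z, p) = -3 (N(z, p) = -3 + 0 = -3)
F*N(2/4 - 1/4, -1) + (-3 - G(2, 5)) = 26*(-3) + (-3 - (-15 + 3*2 + 6*5)) = -78 + (-3 - (-15 + 6 + 30)) = -78 + (-3 - 1*21) = -78 + (-3 - 21) = -78 - 24 = -102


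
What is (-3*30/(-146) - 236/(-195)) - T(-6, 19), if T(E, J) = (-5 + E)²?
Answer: -1696432/14235 ≈ -119.17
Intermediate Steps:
(-3*30/(-146) - 236/(-195)) - T(-6, 19) = (-3*30/(-146) - 236/(-195)) - (-5 - 6)² = (-90*(-1/146) - 236*(-1/195)) - 1*(-11)² = (45/73 + 236/195) - 1*121 = 26003/14235 - 121 = -1696432/14235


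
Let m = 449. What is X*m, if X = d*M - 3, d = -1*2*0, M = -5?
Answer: -1347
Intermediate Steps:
d = 0 (d = -2*0 = 0)
X = -3 (X = 0*(-5) - 3 = 0 - 3 = -3)
X*m = -3*449 = -1347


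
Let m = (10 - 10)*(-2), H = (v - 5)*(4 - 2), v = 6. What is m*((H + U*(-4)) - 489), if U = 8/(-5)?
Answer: 0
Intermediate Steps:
U = -8/5 (U = 8*(-1/5) = -8/5 ≈ -1.6000)
H = 2 (H = (6 - 5)*(4 - 2) = 1*2 = 2)
m = 0 (m = 0*(-2) = 0)
m*((H + U*(-4)) - 489) = 0*((2 - 8/5*(-4)) - 489) = 0*((2 + 32/5) - 489) = 0*(42/5 - 489) = 0*(-2403/5) = 0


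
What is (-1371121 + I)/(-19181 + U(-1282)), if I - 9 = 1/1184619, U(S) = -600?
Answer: 1624245326327/23432948439 ≈ 69.315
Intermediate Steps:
I = 10661572/1184619 (I = 9 + 1/1184619 = 10661572/1184619 ≈ 9.0000)
(-1371121 + I)/(-19181 + U(-1282)) = (-1371121 + 10661572/1184619)/(-19181 - 600) = -1624245326327/1184619/(-19781) = -1624245326327/1184619*(-1/19781) = 1624245326327/23432948439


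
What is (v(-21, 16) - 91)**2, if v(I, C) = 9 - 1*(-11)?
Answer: 5041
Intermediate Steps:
v(I, C) = 20 (v(I, C) = 9 + 11 = 20)
(v(-21, 16) - 91)**2 = (20 - 91)**2 = (-71)**2 = 5041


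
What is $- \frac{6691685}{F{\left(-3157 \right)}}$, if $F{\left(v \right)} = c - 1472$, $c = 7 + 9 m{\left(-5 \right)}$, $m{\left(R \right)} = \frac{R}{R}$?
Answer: $\frac{73535}{16} \approx 4595.9$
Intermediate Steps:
$m{\left(R \right)} = 1$
$c = 16$ ($c = 7 + 9 \cdot 1 = 7 + 9 = 16$)
$F{\left(v \right)} = -1456$ ($F{\left(v \right)} = 16 - 1472 = -1456$)
$- \frac{6691685}{F{\left(-3157 \right)}} = - \frac{6691685}{-1456} = \left(-6691685\right) \left(- \frac{1}{1456}\right) = \frac{73535}{16}$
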